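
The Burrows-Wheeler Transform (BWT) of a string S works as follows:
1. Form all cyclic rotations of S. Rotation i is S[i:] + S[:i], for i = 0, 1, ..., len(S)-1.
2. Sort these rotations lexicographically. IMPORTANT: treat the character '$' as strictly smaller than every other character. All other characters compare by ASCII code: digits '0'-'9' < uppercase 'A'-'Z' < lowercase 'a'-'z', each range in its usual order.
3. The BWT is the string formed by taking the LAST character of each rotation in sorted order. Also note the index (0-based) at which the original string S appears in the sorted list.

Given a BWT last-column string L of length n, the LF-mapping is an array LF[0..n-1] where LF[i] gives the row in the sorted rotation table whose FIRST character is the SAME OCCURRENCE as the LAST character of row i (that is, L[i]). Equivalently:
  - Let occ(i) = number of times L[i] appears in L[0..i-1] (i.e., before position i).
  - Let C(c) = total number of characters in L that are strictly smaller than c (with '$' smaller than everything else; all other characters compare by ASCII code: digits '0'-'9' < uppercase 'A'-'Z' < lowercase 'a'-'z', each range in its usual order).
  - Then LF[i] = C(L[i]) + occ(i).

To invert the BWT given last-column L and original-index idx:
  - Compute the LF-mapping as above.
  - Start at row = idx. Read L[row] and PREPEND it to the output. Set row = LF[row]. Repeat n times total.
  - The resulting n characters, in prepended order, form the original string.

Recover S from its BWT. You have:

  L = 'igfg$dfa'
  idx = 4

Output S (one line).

Answer: fgfdgai$

Derivation:
LF mapping: 7 5 3 6 0 2 4 1
Walk LF starting at row 4, prepending L[row]:
  step 1: row=4, L[4]='$', prepend. Next row=LF[4]=0
  step 2: row=0, L[0]='i', prepend. Next row=LF[0]=7
  step 3: row=7, L[7]='a', prepend. Next row=LF[7]=1
  step 4: row=1, L[1]='g', prepend. Next row=LF[1]=5
  step 5: row=5, L[5]='d', prepend. Next row=LF[5]=2
  step 6: row=2, L[2]='f', prepend. Next row=LF[2]=3
  step 7: row=3, L[3]='g', prepend. Next row=LF[3]=6
  step 8: row=6, L[6]='f', prepend. Next row=LF[6]=4
Reversed output: fgfdgai$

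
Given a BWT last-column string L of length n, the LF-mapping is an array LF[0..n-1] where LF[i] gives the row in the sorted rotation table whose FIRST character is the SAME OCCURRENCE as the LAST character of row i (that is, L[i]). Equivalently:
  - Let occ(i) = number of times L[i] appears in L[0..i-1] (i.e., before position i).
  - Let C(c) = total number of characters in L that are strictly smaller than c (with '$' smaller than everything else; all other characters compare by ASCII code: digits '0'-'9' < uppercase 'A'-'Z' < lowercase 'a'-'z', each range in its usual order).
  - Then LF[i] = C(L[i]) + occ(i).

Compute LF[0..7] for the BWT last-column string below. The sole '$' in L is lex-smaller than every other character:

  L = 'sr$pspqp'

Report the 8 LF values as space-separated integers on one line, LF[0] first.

Char counts: '$':1, 'p':3, 'q':1, 'r':1, 's':2
C (first-col start): C('$')=0, C('p')=1, C('q')=4, C('r')=5, C('s')=6
L[0]='s': occ=0, LF[0]=C('s')+0=6+0=6
L[1]='r': occ=0, LF[1]=C('r')+0=5+0=5
L[2]='$': occ=0, LF[2]=C('$')+0=0+0=0
L[3]='p': occ=0, LF[3]=C('p')+0=1+0=1
L[4]='s': occ=1, LF[4]=C('s')+1=6+1=7
L[5]='p': occ=1, LF[5]=C('p')+1=1+1=2
L[6]='q': occ=0, LF[6]=C('q')+0=4+0=4
L[7]='p': occ=2, LF[7]=C('p')+2=1+2=3

Answer: 6 5 0 1 7 2 4 3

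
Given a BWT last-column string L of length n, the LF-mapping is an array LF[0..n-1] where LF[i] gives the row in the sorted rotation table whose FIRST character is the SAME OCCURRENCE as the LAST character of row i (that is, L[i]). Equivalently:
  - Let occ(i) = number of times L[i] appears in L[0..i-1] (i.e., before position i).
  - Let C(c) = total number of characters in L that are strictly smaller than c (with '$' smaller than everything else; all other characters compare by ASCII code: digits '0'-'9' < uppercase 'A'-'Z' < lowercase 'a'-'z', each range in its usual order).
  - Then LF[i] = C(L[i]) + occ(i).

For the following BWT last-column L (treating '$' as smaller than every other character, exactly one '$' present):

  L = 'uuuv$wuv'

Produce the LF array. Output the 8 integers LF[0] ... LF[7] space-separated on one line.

Char counts: '$':1, 'u':4, 'v':2, 'w':1
C (first-col start): C('$')=0, C('u')=1, C('v')=5, C('w')=7
L[0]='u': occ=0, LF[0]=C('u')+0=1+0=1
L[1]='u': occ=1, LF[1]=C('u')+1=1+1=2
L[2]='u': occ=2, LF[2]=C('u')+2=1+2=3
L[3]='v': occ=0, LF[3]=C('v')+0=5+0=5
L[4]='$': occ=0, LF[4]=C('$')+0=0+0=0
L[5]='w': occ=0, LF[5]=C('w')+0=7+0=7
L[6]='u': occ=3, LF[6]=C('u')+3=1+3=4
L[7]='v': occ=1, LF[7]=C('v')+1=5+1=6

Answer: 1 2 3 5 0 7 4 6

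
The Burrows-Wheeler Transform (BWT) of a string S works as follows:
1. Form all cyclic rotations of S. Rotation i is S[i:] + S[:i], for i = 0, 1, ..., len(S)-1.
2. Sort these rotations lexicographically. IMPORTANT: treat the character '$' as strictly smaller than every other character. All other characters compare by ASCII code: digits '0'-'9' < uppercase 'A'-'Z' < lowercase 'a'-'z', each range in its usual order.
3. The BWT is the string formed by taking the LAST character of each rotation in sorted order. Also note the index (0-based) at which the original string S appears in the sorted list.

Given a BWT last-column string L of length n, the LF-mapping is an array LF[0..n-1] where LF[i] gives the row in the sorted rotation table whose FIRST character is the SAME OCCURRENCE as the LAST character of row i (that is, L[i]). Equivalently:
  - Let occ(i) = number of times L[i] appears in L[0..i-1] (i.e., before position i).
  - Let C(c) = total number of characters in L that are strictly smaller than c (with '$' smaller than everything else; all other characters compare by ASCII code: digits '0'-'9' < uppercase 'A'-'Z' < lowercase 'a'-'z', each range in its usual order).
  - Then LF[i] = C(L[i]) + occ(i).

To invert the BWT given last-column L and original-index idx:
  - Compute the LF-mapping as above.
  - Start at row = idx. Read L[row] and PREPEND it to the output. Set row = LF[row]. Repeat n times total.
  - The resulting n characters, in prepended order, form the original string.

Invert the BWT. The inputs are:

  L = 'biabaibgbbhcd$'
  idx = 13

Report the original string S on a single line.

LF mapping: 3 12 1 4 2 13 5 10 6 7 11 8 9 0
Walk LF starting at row 13, prepending L[row]:
  step 1: row=13, L[13]='$', prepend. Next row=LF[13]=0
  step 2: row=0, L[0]='b', prepend. Next row=LF[0]=3
  step 3: row=3, L[3]='b', prepend. Next row=LF[3]=4
  step 4: row=4, L[4]='a', prepend. Next row=LF[4]=2
  step 5: row=2, L[2]='a', prepend. Next row=LF[2]=1
  step 6: row=1, L[1]='i', prepend. Next row=LF[1]=12
  step 7: row=12, L[12]='d', prepend. Next row=LF[12]=9
  step 8: row=9, L[9]='b', prepend. Next row=LF[9]=7
  step 9: row=7, L[7]='g', prepend. Next row=LF[7]=10
  step 10: row=10, L[10]='h', prepend. Next row=LF[10]=11
  step 11: row=11, L[11]='c', prepend. Next row=LF[11]=8
  step 12: row=8, L[8]='b', prepend. Next row=LF[8]=6
  step 13: row=6, L[6]='b', prepend. Next row=LF[6]=5
  step 14: row=5, L[5]='i', prepend. Next row=LF[5]=13
Reversed output: ibbchgbdiaabb$

Answer: ibbchgbdiaabb$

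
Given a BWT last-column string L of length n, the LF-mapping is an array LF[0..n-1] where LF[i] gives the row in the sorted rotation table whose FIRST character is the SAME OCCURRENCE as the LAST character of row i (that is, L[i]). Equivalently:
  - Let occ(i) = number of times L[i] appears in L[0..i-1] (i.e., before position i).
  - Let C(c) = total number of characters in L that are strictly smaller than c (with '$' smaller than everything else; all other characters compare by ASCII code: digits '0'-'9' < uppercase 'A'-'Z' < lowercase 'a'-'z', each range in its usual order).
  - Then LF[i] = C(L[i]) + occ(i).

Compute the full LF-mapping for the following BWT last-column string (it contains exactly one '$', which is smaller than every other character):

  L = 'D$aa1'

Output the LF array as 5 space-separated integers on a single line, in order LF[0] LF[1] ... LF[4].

Char counts: '$':1, '1':1, 'D':1, 'a':2
C (first-col start): C('$')=0, C('1')=1, C('D')=2, C('a')=3
L[0]='D': occ=0, LF[0]=C('D')+0=2+0=2
L[1]='$': occ=0, LF[1]=C('$')+0=0+0=0
L[2]='a': occ=0, LF[2]=C('a')+0=3+0=3
L[3]='a': occ=1, LF[3]=C('a')+1=3+1=4
L[4]='1': occ=0, LF[4]=C('1')+0=1+0=1

Answer: 2 0 3 4 1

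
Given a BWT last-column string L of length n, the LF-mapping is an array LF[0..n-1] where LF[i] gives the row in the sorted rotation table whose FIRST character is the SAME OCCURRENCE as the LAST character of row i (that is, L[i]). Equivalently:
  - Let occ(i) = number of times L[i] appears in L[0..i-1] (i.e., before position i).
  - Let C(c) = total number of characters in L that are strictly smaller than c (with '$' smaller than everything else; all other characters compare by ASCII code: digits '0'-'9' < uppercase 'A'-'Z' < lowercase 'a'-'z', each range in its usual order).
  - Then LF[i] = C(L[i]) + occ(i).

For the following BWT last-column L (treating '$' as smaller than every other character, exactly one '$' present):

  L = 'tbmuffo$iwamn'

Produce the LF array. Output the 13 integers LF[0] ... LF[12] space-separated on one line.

Char counts: '$':1, 'a':1, 'b':1, 'f':2, 'i':1, 'm':2, 'n':1, 'o':1, 't':1, 'u':1, 'w':1
C (first-col start): C('$')=0, C('a')=1, C('b')=2, C('f')=3, C('i')=5, C('m')=6, C('n')=8, C('o')=9, C('t')=10, C('u')=11, C('w')=12
L[0]='t': occ=0, LF[0]=C('t')+0=10+0=10
L[1]='b': occ=0, LF[1]=C('b')+0=2+0=2
L[2]='m': occ=0, LF[2]=C('m')+0=6+0=6
L[3]='u': occ=0, LF[3]=C('u')+0=11+0=11
L[4]='f': occ=0, LF[4]=C('f')+0=3+0=3
L[5]='f': occ=1, LF[5]=C('f')+1=3+1=4
L[6]='o': occ=0, LF[6]=C('o')+0=9+0=9
L[7]='$': occ=0, LF[7]=C('$')+0=0+0=0
L[8]='i': occ=0, LF[8]=C('i')+0=5+0=5
L[9]='w': occ=0, LF[9]=C('w')+0=12+0=12
L[10]='a': occ=0, LF[10]=C('a')+0=1+0=1
L[11]='m': occ=1, LF[11]=C('m')+1=6+1=7
L[12]='n': occ=0, LF[12]=C('n')+0=8+0=8

Answer: 10 2 6 11 3 4 9 0 5 12 1 7 8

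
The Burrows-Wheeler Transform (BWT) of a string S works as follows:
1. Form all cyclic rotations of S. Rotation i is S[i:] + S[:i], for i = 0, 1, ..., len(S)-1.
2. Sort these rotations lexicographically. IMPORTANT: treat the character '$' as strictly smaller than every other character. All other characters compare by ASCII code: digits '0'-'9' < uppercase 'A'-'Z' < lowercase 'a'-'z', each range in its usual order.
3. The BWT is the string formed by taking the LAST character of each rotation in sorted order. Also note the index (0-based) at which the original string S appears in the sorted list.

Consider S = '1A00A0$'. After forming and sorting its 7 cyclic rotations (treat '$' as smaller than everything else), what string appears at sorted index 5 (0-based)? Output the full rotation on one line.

Answer: A0$1A00

Derivation:
All 7 rotations (rotation i = S[i:]+S[:i]):
  rot[0] = 1A00A0$
  rot[1] = A00A0$1
  rot[2] = 00A0$1A
  rot[3] = 0A0$1A0
  rot[4] = A0$1A00
  rot[5] = 0$1A00A
  rot[6] = $1A00A0
Sorted (with $ < everything):
  sorted[0] = $1A00A0
  sorted[1] = 0$1A00A
  sorted[2] = 00A0$1A
  sorted[3] = 0A0$1A0
  sorted[4] = 1A00A0$
  sorted[5] = A0$1A00
  sorted[6] = A00A0$1
sorted[5] = A0$1A00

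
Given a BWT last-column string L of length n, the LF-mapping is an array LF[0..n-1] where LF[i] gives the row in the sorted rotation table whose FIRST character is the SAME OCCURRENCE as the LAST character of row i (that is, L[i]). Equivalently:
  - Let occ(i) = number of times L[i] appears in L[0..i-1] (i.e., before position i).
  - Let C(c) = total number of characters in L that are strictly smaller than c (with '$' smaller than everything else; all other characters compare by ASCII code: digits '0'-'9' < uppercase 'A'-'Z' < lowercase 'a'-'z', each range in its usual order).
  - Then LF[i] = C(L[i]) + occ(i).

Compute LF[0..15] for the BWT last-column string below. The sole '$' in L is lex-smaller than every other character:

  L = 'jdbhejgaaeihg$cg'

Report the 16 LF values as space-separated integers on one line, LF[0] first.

Char counts: '$':1, 'a':2, 'b':1, 'c':1, 'd':1, 'e':2, 'g':3, 'h':2, 'i':1, 'j':2
C (first-col start): C('$')=0, C('a')=1, C('b')=3, C('c')=4, C('d')=5, C('e')=6, C('g')=8, C('h')=11, C('i')=13, C('j')=14
L[0]='j': occ=0, LF[0]=C('j')+0=14+0=14
L[1]='d': occ=0, LF[1]=C('d')+0=5+0=5
L[2]='b': occ=0, LF[2]=C('b')+0=3+0=3
L[3]='h': occ=0, LF[3]=C('h')+0=11+0=11
L[4]='e': occ=0, LF[4]=C('e')+0=6+0=6
L[5]='j': occ=1, LF[5]=C('j')+1=14+1=15
L[6]='g': occ=0, LF[6]=C('g')+0=8+0=8
L[7]='a': occ=0, LF[7]=C('a')+0=1+0=1
L[8]='a': occ=1, LF[8]=C('a')+1=1+1=2
L[9]='e': occ=1, LF[9]=C('e')+1=6+1=7
L[10]='i': occ=0, LF[10]=C('i')+0=13+0=13
L[11]='h': occ=1, LF[11]=C('h')+1=11+1=12
L[12]='g': occ=1, LF[12]=C('g')+1=8+1=9
L[13]='$': occ=0, LF[13]=C('$')+0=0+0=0
L[14]='c': occ=0, LF[14]=C('c')+0=4+0=4
L[15]='g': occ=2, LF[15]=C('g')+2=8+2=10

Answer: 14 5 3 11 6 15 8 1 2 7 13 12 9 0 4 10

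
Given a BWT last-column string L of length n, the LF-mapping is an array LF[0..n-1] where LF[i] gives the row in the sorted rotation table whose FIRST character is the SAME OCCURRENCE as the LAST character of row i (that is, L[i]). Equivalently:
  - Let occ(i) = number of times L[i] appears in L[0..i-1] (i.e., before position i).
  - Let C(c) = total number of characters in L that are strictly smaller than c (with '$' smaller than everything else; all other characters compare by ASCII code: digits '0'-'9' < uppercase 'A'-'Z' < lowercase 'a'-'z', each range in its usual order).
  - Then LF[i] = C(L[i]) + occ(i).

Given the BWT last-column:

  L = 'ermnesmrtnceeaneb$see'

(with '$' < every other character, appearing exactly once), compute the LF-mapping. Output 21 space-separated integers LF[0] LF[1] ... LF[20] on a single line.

Char counts: '$':1, 'a':1, 'b':1, 'c':1, 'e':7, 'm':2, 'n':3, 'r':2, 's':2, 't':1
C (first-col start): C('$')=0, C('a')=1, C('b')=2, C('c')=3, C('e')=4, C('m')=11, C('n')=13, C('r')=16, C('s')=18, C('t')=20
L[0]='e': occ=0, LF[0]=C('e')+0=4+0=4
L[1]='r': occ=0, LF[1]=C('r')+0=16+0=16
L[2]='m': occ=0, LF[2]=C('m')+0=11+0=11
L[3]='n': occ=0, LF[3]=C('n')+0=13+0=13
L[4]='e': occ=1, LF[4]=C('e')+1=4+1=5
L[5]='s': occ=0, LF[5]=C('s')+0=18+0=18
L[6]='m': occ=1, LF[6]=C('m')+1=11+1=12
L[7]='r': occ=1, LF[7]=C('r')+1=16+1=17
L[8]='t': occ=0, LF[8]=C('t')+0=20+0=20
L[9]='n': occ=1, LF[9]=C('n')+1=13+1=14
L[10]='c': occ=0, LF[10]=C('c')+0=3+0=3
L[11]='e': occ=2, LF[11]=C('e')+2=4+2=6
L[12]='e': occ=3, LF[12]=C('e')+3=4+3=7
L[13]='a': occ=0, LF[13]=C('a')+0=1+0=1
L[14]='n': occ=2, LF[14]=C('n')+2=13+2=15
L[15]='e': occ=4, LF[15]=C('e')+4=4+4=8
L[16]='b': occ=0, LF[16]=C('b')+0=2+0=2
L[17]='$': occ=0, LF[17]=C('$')+0=0+0=0
L[18]='s': occ=1, LF[18]=C('s')+1=18+1=19
L[19]='e': occ=5, LF[19]=C('e')+5=4+5=9
L[20]='e': occ=6, LF[20]=C('e')+6=4+6=10

Answer: 4 16 11 13 5 18 12 17 20 14 3 6 7 1 15 8 2 0 19 9 10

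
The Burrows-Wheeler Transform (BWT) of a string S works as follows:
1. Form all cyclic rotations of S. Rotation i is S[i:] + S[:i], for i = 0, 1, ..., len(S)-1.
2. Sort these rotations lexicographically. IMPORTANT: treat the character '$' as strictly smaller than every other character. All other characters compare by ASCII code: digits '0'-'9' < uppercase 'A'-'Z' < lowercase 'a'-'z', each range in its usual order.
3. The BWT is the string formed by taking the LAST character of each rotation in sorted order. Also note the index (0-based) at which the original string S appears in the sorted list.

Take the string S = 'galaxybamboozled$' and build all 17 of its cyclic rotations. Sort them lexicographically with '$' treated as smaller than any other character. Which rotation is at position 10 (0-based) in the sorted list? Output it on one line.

Answer: led$galaxybambooz

Derivation:
All 17 rotations (rotation i = S[i:]+S[:i]):
  rot[0] = galaxybamboozled$
  rot[1] = alaxybamboozled$g
  rot[2] = laxybamboozled$ga
  rot[3] = axybamboozled$gal
  rot[4] = xybamboozled$gala
  rot[5] = ybamboozled$galax
  rot[6] = bamboozled$galaxy
  rot[7] = amboozled$galaxyb
  rot[8] = mboozled$galaxyba
  rot[9] = boozled$galaxybam
  rot[10] = oozled$galaxybamb
  rot[11] = ozled$galaxybambo
  rot[12] = zled$galaxybamboo
  rot[13] = led$galaxybambooz
  rot[14] = ed$galaxybamboozl
  rot[15] = d$galaxybamboozle
  rot[16] = $galaxybamboozled
Sorted (with $ < everything):
  sorted[0] = $galaxybamboozled
  sorted[1] = alaxybamboozled$g
  sorted[2] = amboozled$galaxyb
  sorted[3] = axybamboozled$gal
  sorted[4] = bamboozled$galaxy
  sorted[5] = boozled$galaxybam
  sorted[6] = d$galaxybamboozle
  sorted[7] = ed$galaxybamboozl
  sorted[8] = galaxybamboozled$
  sorted[9] = laxybamboozled$ga
  sorted[10] = led$galaxybambooz
  sorted[11] = mboozled$galaxyba
  sorted[12] = oozled$galaxybamb
  sorted[13] = ozled$galaxybambo
  sorted[14] = xybamboozled$gala
  sorted[15] = ybamboozled$galax
  sorted[16] = zled$galaxybamboo
sorted[10] = led$galaxybambooz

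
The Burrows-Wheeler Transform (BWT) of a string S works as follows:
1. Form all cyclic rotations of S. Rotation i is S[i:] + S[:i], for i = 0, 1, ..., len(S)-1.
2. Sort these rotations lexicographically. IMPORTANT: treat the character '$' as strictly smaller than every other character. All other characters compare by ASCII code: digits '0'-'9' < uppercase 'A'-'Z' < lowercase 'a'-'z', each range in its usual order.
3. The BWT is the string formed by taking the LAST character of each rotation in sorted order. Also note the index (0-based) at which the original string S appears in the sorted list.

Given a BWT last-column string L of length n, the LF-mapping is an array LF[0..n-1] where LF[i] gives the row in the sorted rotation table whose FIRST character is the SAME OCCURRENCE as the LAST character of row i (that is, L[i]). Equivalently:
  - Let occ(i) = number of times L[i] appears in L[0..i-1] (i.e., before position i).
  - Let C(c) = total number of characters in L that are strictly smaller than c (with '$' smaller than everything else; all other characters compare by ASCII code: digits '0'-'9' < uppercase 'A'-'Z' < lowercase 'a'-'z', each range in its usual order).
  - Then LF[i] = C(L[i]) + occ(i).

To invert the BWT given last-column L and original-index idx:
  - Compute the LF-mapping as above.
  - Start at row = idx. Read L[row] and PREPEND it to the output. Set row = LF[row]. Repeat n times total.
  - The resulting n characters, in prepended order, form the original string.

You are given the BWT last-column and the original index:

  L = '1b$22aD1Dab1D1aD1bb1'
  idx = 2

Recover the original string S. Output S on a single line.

LF mapping: 1 16 0 7 8 13 9 2 10 14 17 3 11 4 15 12 5 18 19 6
Walk LF starting at row 2, prepending L[row]:
  step 1: row=2, L[2]='$', prepend. Next row=LF[2]=0
  step 2: row=0, L[0]='1', prepend. Next row=LF[0]=1
  step 3: row=1, L[1]='b', prepend. Next row=LF[1]=16
  step 4: row=16, L[16]='1', prepend. Next row=LF[16]=5
  step 5: row=5, L[5]='a', prepend. Next row=LF[5]=13
  step 6: row=13, L[13]='1', prepend. Next row=LF[13]=4
  step 7: row=4, L[4]='2', prepend. Next row=LF[4]=8
  step 8: row=8, L[8]='D', prepend. Next row=LF[8]=10
  step 9: row=10, L[10]='b', prepend. Next row=LF[10]=17
  step 10: row=17, L[17]='b', prepend. Next row=LF[17]=18
  step 11: row=18, L[18]='b', prepend. Next row=LF[18]=19
  step 12: row=19, L[19]='1', prepend. Next row=LF[19]=6
  step 13: row=6, L[6]='D', prepend. Next row=LF[6]=9
  step 14: row=9, L[9]='a', prepend. Next row=LF[9]=14
  step 15: row=14, L[14]='a', prepend. Next row=LF[14]=15
  step 16: row=15, L[15]='D', prepend. Next row=LF[15]=12
  step 17: row=12, L[12]='D', prepend. Next row=LF[12]=11
  step 18: row=11, L[11]='1', prepend. Next row=LF[11]=3
  step 19: row=3, L[3]='2', prepend. Next row=LF[3]=7
  step 20: row=7, L[7]='1', prepend. Next row=LF[7]=2
Reversed output: 121DDaaD1bbbD21a1b1$

Answer: 121DDaaD1bbbD21a1b1$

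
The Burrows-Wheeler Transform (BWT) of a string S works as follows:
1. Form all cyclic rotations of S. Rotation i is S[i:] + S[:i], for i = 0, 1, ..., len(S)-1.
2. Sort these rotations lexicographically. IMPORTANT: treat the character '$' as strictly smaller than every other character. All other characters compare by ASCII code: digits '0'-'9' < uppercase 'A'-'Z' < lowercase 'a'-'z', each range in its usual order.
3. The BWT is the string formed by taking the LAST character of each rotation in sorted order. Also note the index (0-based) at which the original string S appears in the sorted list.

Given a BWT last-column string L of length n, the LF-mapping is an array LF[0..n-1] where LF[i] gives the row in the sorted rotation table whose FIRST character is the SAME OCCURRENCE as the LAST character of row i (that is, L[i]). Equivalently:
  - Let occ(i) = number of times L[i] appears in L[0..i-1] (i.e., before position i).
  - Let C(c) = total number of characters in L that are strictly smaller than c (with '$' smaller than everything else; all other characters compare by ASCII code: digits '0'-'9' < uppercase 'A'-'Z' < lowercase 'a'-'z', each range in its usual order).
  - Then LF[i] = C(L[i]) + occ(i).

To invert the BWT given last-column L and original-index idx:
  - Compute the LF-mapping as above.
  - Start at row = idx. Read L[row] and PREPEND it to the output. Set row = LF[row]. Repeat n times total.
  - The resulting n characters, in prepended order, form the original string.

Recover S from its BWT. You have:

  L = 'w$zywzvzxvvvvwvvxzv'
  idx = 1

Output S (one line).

LF mapping: 9 0 15 14 10 16 1 17 12 2 3 4 5 11 6 7 13 18 8
Walk LF starting at row 1, prepending L[row]:
  step 1: row=1, L[1]='$', prepend. Next row=LF[1]=0
  step 2: row=0, L[0]='w', prepend. Next row=LF[0]=9
  step 3: row=9, L[9]='v', prepend. Next row=LF[9]=2
  step 4: row=2, L[2]='z', prepend. Next row=LF[2]=15
  step 5: row=15, L[15]='v', prepend. Next row=LF[15]=7
  step 6: row=7, L[7]='z', prepend. Next row=LF[7]=17
  step 7: row=17, L[17]='z', prepend. Next row=LF[17]=18
  step 8: row=18, L[18]='v', prepend. Next row=LF[18]=8
  step 9: row=8, L[8]='x', prepend. Next row=LF[8]=12
  step 10: row=12, L[12]='v', prepend. Next row=LF[12]=5
  step 11: row=5, L[5]='z', prepend. Next row=LF[5]=16
  step 12: row=16, L[16]='x', prepend. Next row=LF[16]=13
  step 13: row=13, L[13]='w', prepend. Next row=LF[13]=11
  step 14: row=11, L[11]='v', prepend. Next row=LF[11]=4
  step 15: row=4, L[4]='w', prepend. Next row=LF[4]=10
  step 16: row=10, L[10]='v', prepend. Next row=LF[10]=3
  step 17: row=3, L[3]='y', prepend. Next row=LF[3]=14
  step 18: row=14, L[14]='v', prepend. Next row=LF[14]=6
  step 19: row=6, L[6]='v', prepend. Next row=LF[6]=1
Reversed output: vvyvwvwxzvxvzzvzvw$

Answer: vvyvwvwxzvxvzzvzvw$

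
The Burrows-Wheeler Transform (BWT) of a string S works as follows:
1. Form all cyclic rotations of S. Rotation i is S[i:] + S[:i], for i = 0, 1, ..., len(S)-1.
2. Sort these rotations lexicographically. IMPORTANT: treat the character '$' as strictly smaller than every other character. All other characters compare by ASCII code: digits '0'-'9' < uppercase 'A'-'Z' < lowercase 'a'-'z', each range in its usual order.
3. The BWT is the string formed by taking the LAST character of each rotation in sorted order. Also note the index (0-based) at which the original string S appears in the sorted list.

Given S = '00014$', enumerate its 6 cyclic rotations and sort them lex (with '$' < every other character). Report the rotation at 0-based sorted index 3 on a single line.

All 6 rotations (rotation i = S[i:]+S[:i]):
  rot[0] = 00014$
  rot[1] = 0014$0
  rot[2] = 014$00
  rot[3] = 14$000
  rot[4] = 4$0001
  rot[5] = $00014
Sorted (with $ < everything):
  sorted[0] = $00014
  sorted[1] = 00014$
  sorted[2] = 0014$0
  sorted[3] = 014$00
  sorted[4] = 14$000
  sorted[5] = 4$0001
sorted[3] = 014$00

Answer: 014$00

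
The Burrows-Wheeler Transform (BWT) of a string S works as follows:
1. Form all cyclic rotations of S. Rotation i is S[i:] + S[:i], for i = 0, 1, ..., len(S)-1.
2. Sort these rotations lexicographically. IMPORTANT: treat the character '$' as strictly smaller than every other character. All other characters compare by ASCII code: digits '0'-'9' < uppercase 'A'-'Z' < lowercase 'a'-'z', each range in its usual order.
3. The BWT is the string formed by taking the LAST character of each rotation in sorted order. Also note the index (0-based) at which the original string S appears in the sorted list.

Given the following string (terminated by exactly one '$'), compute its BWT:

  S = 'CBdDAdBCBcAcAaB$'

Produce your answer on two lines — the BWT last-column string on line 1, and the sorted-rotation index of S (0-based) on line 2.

Answer: BccDadCCB$dAABAB
9

Derivation:
All 16 rotations (rotation i = S[i:]+S[:i]):
  rot[0] = CBdDAdBCBcAcAaB$
  rot[1] = BdDAdBCBcAcAaB$C
  rot[2] = dDAdBCBcAcAaB$CB
  rot[3] = DAdBCBcAcAaB$CBd
  rot[4] = AdBCBcAcAaB$CBdD
  rot[5] = dBCBcAcAaB$CBdDA
  rot[6] = BCBcAcAaB$CBdDAd
  rot[7] = CBcAcAaB$CBdDAdB
  rot[8] = BcAcAaB$CBdDAdBC
  rot[9] = cAcAaB$CBdDAdBCB
  rot[10] = AcAaB$CBdDAdBCBc
  rot[11] = cAaB$CBdDAdBCBcA
  rot[12] = AaB$CBdDAdBCBcAc
  rot[13] = aB$CBdDAdBCBcAcA
  rot[14] = B$CBdDAdBCBcAcAa
  rot[15] = $CBdDAdBCBcAcAaB
Sorted (with $ < everything):
  sorted[0] = $CBdDAdBCBcAcAaB  (last char: 'B')
  sorted[1] = AaB$CBdDAdBCBcAc  (last char: 'c')
  sorted[2] = AcAaB$CBdDAdBCBc  (last char: 'c')
  sorted[3] = AdBCBcAcAaB$CBdD  (last char: 'D')
  sorted[4] = B$CBdDAdBCBcAcAa  (last char: 'a')
  sorted[5] = BCBcAcAaB$CBdDAd  (last char: 'd')
  sorted[6] = BcAcAaB$CBdDAdBC  (last char: 'C')
  sorted[7] = BdDAdBCBcAcAaB$C  (last char: 'C')
  sorted[8] = CBcAcAaB$CBdDAdB  (last char: 'B')
  sorted[9] = CBdDAdBCBcAcAaB$  (last char: '$')
  sorted[10] = DAdBCBcAcAaB$CBd  (last char: 'd')
  sorted[11] = aB$CBdDAdBCBcAcA  (last char: 'A')
  sorted[12] = cAaB$CBdDAdBCBcA  (last char: 'A')
  sorted[13] = cAcAaB$CBdDAdBCB  (last char: 'B')
  sorted[14] = dBCBcAcAaB$CBdDA  (last char: 'A')
  sorted[15] = dDAdBCBcAcAaB$CB  (last char: 'B')
Last column: BccDadCCB$dAABAB
Original string S is at sorted index 9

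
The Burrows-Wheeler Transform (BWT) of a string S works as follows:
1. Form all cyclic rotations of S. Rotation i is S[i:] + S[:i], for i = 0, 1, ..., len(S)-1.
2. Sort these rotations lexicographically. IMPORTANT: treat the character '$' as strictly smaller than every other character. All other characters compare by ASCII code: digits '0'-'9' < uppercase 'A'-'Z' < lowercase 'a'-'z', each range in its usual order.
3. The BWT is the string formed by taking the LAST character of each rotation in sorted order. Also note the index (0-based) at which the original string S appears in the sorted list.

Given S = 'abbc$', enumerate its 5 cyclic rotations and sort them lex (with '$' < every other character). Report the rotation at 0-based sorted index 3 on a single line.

Answer: bc$ab

Derivation:
All 5 rotations (rotation i = S[i:]+S[:i]):
  rot[0] = abbc$
  rot[1] = bbc$a
  rot[2] = bc$ab
  rot[3] = c$abb
  rot[4] = $abbc
Sorted (with $ < everything):
  sorted[0] = $abbc
  sorted[1] = abbc$
  sorted[2] = bbc$a
  sorted[3] = bc$ab
  sorted[4] = c$abb
sorted[3] = bc$ab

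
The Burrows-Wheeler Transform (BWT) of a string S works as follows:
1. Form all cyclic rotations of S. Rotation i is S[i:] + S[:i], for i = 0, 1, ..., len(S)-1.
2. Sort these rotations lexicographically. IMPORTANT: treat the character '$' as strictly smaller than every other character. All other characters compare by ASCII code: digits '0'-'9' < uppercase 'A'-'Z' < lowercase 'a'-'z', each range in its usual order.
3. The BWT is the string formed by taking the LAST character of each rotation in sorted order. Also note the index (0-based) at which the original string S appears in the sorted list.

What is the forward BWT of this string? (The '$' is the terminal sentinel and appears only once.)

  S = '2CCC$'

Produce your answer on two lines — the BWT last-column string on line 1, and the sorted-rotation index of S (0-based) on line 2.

Answer: C$CC2
1

Derivation:
All 5 rotations (rotation i = S[i:]+S[:i]):
  rot[0] = 2CCC$
  rot[1] = CCC$2
  rot[2] = CC$2C
  rot[3] = C$2CC
  rot[4] = $2CCC
Sorted (with $ < everything):
  sorted[0] = $2CCC  (last char: 'C')
  sorted[1] = 2CCC$  (last char: '$')
  sorted[2] = C$2CC  (last char: 'C')
  sorted[3] = CC$2C  (last char: 'C')
  sorted[4] = CCC$2  (last char: '2')
Last column: C$CC2
Original string S is at sorted index 1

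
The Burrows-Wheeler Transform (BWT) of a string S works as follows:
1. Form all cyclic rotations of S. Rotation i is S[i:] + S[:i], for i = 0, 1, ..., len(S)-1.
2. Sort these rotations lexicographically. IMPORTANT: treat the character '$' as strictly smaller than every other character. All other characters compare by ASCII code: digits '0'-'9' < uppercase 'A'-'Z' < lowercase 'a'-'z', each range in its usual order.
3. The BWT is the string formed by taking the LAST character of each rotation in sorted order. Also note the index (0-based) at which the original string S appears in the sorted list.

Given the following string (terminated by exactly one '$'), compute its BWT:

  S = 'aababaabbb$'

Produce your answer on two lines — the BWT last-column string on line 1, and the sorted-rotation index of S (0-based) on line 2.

All 11 rotations (rotation i = S[i:]+S[:i]):
  rot[0] = aababaabbb$
  rot[1] = ababaabbb$a
  rot[2] = babaabbb$aa
  rot[3] = abaabbb$aab
  rot[4] = baabbb$aaba
  rot[5] = aabbb$aabab
  rot[6] = abbb$aababa
  rot[7] = bbb$aababaa
  rot[8] = bb$aababaab
  rot[9] = b$aababaabb
  rot[10] = $aababaabbb
Sorted (with $ < everything):
  sorted[0] = $aababaabbb  (last char: 'b')
  sorted[1] = aababaabbb$  (last char: '$')
  sorted[2] = aabbb$aabab  (last char: 'b')
  sorted[3] = abaabbb$aab  (last char: 'b')
  sorted[4] = ababaabbb$a  (last char: 'a')
  sorted[5] = abbb$aababa  (last char: 'a')
  sorted[6] = b$aababaabb  (last char: 'b')
  sorted[7] = baabbb$aaba  (last char: 'a')
  sorted[8] = babaabbb$aa  (last char: 'a')
  sorted[9] = bb$aababaab  (last char: 'b')
  sorted[10] = bbb$aababaa  (last char: 'a')
Last column: b$bbaabaaba
Original string S is at sorted index 1

Answer: b$bbaabaaba
1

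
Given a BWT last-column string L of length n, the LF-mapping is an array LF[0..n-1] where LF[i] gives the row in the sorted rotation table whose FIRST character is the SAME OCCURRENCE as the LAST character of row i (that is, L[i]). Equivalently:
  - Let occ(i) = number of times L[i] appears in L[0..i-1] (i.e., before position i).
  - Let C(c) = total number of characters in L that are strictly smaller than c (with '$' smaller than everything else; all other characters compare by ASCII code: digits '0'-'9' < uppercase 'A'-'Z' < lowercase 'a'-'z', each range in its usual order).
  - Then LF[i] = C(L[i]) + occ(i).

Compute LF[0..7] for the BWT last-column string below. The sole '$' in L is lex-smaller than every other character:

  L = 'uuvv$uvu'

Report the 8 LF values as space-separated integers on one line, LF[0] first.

Char counts: '$':1, 'u':4, 'v':3
C (first-col start): C('$')=0, C('u')=1, C('v')=5
L[0]='u': occ=0, LF[0]=C('u')+0=1+0=1
L[1]='u': occ=1, LF[1]=C('u')+1=1+1=2
L[2]='v': occ=0, LF[2]=C('v')+0=5+0=5
L[3]='v': occ=1, LF[3]=C('v')+1=5+1=6
L[4]='$': occ=0, LF[4]=C('$')+0=0+0=0
L[5]='u': occ=2, LF[5]=C('u')+2=1+2=3
L[6]='v': occ=2, LF[6]=C('v')+2=5+2=7
L[7]='u': occ=3, LF[7]=C('u')+3=1+3=4

Answer: 1 2 5 6 0 3 7 4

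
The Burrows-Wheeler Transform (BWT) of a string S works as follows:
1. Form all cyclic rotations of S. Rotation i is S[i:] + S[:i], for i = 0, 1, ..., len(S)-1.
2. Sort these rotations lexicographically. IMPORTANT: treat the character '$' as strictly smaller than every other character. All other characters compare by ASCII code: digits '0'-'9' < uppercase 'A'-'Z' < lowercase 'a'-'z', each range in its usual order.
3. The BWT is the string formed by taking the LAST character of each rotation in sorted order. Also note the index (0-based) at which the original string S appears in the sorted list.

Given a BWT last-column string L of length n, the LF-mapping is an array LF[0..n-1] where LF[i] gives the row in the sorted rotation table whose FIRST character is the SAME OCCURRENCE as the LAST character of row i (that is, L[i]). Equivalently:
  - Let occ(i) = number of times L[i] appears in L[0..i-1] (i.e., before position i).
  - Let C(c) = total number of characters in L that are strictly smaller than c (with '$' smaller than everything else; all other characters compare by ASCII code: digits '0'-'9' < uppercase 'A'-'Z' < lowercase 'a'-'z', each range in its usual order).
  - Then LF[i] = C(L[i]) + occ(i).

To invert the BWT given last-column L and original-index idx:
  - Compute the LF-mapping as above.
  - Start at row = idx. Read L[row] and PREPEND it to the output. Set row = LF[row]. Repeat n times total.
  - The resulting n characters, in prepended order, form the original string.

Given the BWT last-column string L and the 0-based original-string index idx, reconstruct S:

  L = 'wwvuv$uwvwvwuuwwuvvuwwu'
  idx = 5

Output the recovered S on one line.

LF mapping: 14 15 8 1 9 0 2 16 10 17 11 18 3 4 19 20 5 12 13 6 21 22 7
Walk LF starting at row 5, prepending L[row]:
  step 1: row=5, L[5]='$', prepend. Next row=LF[5]=0
  step 2: row=0, L[0]='w', prepend. Next row=LF[0]=14
  step 3: row=14, L[14]='w', prepend. Next row=LF[14]=19
  step 4: row=19, L[19]='u', prepend. Next row=LF[19]=6
  step 5: row=6, L[6]='u', prepend. Next row=LF[6]=2
  step 6: row=2, L[2]='v', prepend. Next row=LF[2]=8
  step 7: row=8, L[8]='v', prepend. Next row=LF[8]=10
  step 8: row=10, L[10]='v', prepend. Next row=LF[10]=11
  step 9: row=11, L[11]='w', prepend. Next row=LF[11]=18
  step 10: row=18, L[18]='v', prepend. Next row=LF[18]=13
  step 11: row=13, L[13]='u', prepend. Next row=LF[13]=4
  step 12: row=4, L[4]='v', prepend. Next row=LF[4]=9
  step 13: row=9, L[9]='w', prepend. Next row=LF[9]=17
  step 14: row=17, L[17]='v', prepend. Next row=LF[17]=12
  step 15: row=12, L[12]='u', prepend. Next row=LF[12]=3
  step 16: row=3, L[3]='u', prepend. Next row=LF[3]=1
  step 17: row=1, L[1]='w', prepend. Next row=LF[1]=15
  step 18: row=15, L[15]='w', prepend. Next row=LF[15]=20
  step 19: row=20, L[20]='w', prepend. Next row=LF[20]=21
  step 20: row=21, L[21]='w', prepend. Next row=LF[21]=22
  step 21: row=22, L[22]='u', prepend. Next row=LF[22]=7
  step 22: row=7, L[7]='w', prepend. Next row=LF[7]=16
  step 23: row=16, L[16]='u', prepend. Next row=LF[16]=5
Reversed output: uwuwwwwuuvwvuvwvvvuuww$

Answer: uwuwwwwuuvwvuvwvvvuuww$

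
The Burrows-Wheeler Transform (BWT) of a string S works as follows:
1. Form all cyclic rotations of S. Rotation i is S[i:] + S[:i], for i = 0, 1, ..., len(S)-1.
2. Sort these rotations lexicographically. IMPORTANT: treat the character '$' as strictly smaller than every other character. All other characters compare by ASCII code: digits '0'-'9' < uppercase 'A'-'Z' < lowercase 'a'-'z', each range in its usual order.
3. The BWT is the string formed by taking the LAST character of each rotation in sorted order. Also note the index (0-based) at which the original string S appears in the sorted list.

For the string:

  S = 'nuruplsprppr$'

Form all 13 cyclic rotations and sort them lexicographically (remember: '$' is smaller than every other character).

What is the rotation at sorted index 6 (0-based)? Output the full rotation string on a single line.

Answer: prppr$nurupls

Derivation:
All 13 rotations (rotation i = S[i:]+S[:i]):
  rot[0] = nuruplsprppr$
  rot[1] = uruplsprppr$n
  rot[2] = ruplsprppr$nu
  rot[3] = uplsprppr$nur
  rot[4] = plsprppr$nuru
  rot[5] = lsprppr$nurup
  rot[6] = sprppr$nurupl
  rot[7] = prppr$nurupls
  rot[8] = rppr$nuruplsp
  rot[9] = ppr$nuruplspr
  rot[10] = pr$nuruplsprp
  rot[11] = r$nuruplsprpp
  rot[12] = $nuruplsprppr
Sorted (with $ < everything):
  sorted[0] = $nuruplsprppr
  sorted[1] = lsprppr$nurup
  sorted[2] = nuruplsprppr$
  sorted[3] = plsprppr$nuru
  sorted[4] = ppr$nuruplspr
  sorted[5] = pr$nuruplsprp
  sorted[6] = prppr$nurupls
  sorted[7] = r$nuruplsprpp
  sorted[8] = rppr$nuruplsp
  sorted[9] = ruplsprppr$nu
  sorted[10] = sprppr$nurupl
  sorted[11] = uplsprppr$nur
  sorted[12] = uruplsprppr$n
sorted[6] = prppr$nurupls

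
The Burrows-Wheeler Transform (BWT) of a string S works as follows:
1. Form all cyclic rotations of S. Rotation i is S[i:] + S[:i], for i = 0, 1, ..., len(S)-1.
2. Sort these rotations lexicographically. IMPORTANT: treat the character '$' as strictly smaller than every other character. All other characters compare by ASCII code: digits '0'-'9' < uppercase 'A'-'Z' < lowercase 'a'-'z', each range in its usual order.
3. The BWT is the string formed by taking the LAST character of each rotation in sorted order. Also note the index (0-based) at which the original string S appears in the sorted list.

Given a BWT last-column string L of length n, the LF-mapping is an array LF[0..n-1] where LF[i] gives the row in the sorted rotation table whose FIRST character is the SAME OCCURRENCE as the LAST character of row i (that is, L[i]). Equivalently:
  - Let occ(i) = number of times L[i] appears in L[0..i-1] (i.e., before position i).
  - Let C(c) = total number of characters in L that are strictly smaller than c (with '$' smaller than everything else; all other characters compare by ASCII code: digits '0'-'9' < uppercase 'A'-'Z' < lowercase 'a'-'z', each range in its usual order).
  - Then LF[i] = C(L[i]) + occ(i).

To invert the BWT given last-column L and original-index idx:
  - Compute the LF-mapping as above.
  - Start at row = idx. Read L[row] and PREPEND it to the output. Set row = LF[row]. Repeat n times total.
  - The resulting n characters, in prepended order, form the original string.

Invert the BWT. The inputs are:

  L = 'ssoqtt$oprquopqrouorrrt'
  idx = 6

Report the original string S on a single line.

Answer: pqorrurqqrtusooprtotos$

Derivation:
LF mapping: 16 17 1 8 18 19 0 2 6 11 9 21 3 7 10 12 4 22 5 13 14 15 20
Walk LF starting at row 6, prepending L[row]:
  step 1: row=6, L[6]='$', prepend. Next row=LF[6]=0
  step 2: row=0, L[0]='s', prepend. Next row=LF[0]=16
  step 3: row=16, L[16]='o', prepend. Next row=LF[16]=4
  step 4: row=4, L[4]='t', prepend. Next row=LF[4]=18
  step 5: row=18, L[18]='o', prepend. Next row=LF[18]=5
  step 6: row=5, L[5]='t', prepend. Next row=LF[5]=19
  step 7: row=19, L[19]='r', prepend. Next row=LF[19]=13
  step 8: row=13, L[13]='p', prepend. Next row=LF[13]=7
  step 9: row=7, L[7]='o', prepend. Next row=LF[7]=2
  step 10: row=2, L[2]='o', prepend. Next row=LF[2]=1
  step 11: row=1, L[1]='s', prepend. Next row=LF[1]=17
  step 12: row=17, L[17]='u', prepend. Next row=LF[17]=22
  step 13: row=22, L[22]='t', prepend. Next row=LF[22]=20
  step 14: row=20, L[20]='r', prepend. Next row=LF[20]=14
  step 15: row=14, L[14]='q', prepend. Next row=LF[14]=10
  step 16: row=10, L[10]='q', prepend. Next row=LF[10]=9
  step 17: row=9, L[9]='r', prepend. Next row=LF[9]=11
  step 18: row=11, L[11]='u', prepend. Next row=LF[11]=21
  step 19: row=21, L[21]='r', prepend. Next row=LF[21]=15
  step 20: row=15, L[15]='r', prepend. Next row=LF[15]=12
  step 21: row=12, L[12]='o', prepend. Next row=LF[12]=3
  step 22: row=3, L[3]='q', prepend. Next row=LF[3]=8
  step 23: row=8, L[8]='p', prepend. Next row=LF[8]=6
Reversed output: pqorrurqqrtusooprtotos$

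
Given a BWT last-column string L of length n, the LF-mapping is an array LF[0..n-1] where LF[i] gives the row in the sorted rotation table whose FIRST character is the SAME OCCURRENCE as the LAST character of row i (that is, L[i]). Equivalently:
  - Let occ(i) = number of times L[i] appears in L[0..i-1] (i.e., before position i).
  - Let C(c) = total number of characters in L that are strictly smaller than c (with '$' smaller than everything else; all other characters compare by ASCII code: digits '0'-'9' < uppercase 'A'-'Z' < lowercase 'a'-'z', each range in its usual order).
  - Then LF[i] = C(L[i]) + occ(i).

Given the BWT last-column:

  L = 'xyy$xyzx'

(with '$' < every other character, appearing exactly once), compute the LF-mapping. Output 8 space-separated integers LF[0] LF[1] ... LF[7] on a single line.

Char counts: '$':1, 'x':3, 'y':3, 'z':1
C (first-col start): C('$')=0, C('x')=1, C('y')=4, C('z')=7
L[0]='x': occ=0, LF[0]=C('x')+0=1+0=1
L[1]='y': occ=0, LF[1]=C('y')+0=4+0=4
L[2]='y': occ=1, LF[2]=C('y')+1=4+1=5
L[3]='$': occ=0, LF[3]=C('$')+0=0+0=0
L[4]='x': occ=1, LF[4]=C('x')+1=1+1=2
L[5]='y': occ=2, LF[5]=C('y')+2=4+2=6
L[6]='z': occ=0, LF[6]=C('z')+0=7+0=7
L[7]='x': occ=2, LF[7]=C('x')+2=1+2=3

Answer: 1 4 5 0 2 6 7 3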